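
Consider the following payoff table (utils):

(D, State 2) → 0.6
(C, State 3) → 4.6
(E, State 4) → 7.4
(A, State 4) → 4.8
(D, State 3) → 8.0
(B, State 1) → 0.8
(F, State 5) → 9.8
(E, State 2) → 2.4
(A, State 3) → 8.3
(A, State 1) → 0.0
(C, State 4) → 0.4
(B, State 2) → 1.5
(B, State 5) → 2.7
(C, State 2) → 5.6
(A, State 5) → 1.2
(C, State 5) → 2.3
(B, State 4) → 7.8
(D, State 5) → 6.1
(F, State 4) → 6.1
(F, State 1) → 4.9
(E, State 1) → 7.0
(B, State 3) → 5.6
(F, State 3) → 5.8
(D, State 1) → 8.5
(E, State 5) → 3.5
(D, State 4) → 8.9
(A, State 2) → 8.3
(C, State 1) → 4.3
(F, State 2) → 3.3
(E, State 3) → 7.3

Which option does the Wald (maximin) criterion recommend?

Row minima: A=0.0, B=0.8, C=0.4, D=0.6, E=2.4, F=3.3
Best worst-case = 3.3 → F.

F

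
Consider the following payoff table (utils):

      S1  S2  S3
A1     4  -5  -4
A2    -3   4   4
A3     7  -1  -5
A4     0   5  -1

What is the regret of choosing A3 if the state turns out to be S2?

6

Best payoff under S2 is 5.
Regret = 5 − (-1) = 6.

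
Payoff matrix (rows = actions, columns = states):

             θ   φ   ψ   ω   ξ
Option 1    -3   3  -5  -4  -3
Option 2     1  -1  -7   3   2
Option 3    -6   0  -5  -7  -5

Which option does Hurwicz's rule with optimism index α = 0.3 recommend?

Option 1

Option 1: 0.3·3 + 0.7·(-5) = -2.6
Option 2: 0.3·3 + 0.7·(-7) = -4
Option 3: 0.3·0 + 0.7·(-7) = -4.9
Highest Hurwicz score = -2.6 → Option 1.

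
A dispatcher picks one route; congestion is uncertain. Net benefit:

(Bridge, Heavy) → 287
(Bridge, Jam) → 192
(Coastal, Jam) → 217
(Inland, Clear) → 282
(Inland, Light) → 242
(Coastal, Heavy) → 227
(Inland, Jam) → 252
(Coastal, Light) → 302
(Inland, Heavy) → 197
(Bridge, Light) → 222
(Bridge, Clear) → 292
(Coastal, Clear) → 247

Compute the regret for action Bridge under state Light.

Best payoff under Light is 302.
Regret = 302 − 222 = 80.

80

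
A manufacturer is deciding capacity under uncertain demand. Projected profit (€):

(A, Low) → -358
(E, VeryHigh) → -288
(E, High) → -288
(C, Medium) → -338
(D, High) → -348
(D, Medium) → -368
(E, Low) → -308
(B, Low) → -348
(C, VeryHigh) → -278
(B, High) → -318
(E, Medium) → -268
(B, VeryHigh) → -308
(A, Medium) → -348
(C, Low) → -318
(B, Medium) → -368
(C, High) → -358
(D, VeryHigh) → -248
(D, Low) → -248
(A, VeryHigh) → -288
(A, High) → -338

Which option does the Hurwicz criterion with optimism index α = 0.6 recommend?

E

A: 0.6·(-288) + 0.4·(-358) = -316
B: 0.6·(-308) + 0.4·(-368) = -332
C: 0.6·(-278) + 0.4·(-358) = -310
D: 0.6·(-248) + 0.4·(-368) = -296
E: 0.6·(-268) + 0.4·(-308) = -284
Highest Hurwicz score = -284 → E.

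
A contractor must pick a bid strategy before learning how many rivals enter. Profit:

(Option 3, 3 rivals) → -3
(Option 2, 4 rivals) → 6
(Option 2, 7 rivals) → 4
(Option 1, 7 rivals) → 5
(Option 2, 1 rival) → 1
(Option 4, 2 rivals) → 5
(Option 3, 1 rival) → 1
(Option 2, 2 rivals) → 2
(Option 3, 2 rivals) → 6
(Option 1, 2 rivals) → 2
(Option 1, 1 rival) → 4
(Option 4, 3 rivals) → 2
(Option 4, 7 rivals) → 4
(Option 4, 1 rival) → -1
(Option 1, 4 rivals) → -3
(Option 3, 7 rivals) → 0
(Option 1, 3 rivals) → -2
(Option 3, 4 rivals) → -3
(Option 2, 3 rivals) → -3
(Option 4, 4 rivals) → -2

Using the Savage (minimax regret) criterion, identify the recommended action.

Column bests: 1 rival=4, 2 rivals=6, 3 rivals=2, 4 rivals=6, 7 rivals=5.
Option 1 regrets: 0, 4, 4, 9, 0 → max 9
Option 2 regrets: 3, 4, 5, 0, 1 → max 5
Option 3 regrets: 3, 0, 5, 9, 5 → max 9
Option 4 regrets: 5, 1, 0, 8, 1 → max 8
Smallest max regret = 5 → Option 2.

Option 2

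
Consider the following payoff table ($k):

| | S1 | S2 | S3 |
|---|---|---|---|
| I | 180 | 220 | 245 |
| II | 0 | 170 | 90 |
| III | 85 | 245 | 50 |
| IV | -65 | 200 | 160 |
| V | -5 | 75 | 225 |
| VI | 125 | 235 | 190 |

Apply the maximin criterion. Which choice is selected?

I

Row minima: I=180, II=0, III=50, IV=-65, V=-5, VI=125
Best worst-case = 180 → I.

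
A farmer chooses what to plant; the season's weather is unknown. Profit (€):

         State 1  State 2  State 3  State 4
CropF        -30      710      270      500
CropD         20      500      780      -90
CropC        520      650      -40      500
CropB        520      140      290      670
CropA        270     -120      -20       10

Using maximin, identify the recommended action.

CropB

Row minima: CropF=-30, CropD=-90, CropC=-40, CropB=140, CropA=-120
Best worst-case = 140 → CropB.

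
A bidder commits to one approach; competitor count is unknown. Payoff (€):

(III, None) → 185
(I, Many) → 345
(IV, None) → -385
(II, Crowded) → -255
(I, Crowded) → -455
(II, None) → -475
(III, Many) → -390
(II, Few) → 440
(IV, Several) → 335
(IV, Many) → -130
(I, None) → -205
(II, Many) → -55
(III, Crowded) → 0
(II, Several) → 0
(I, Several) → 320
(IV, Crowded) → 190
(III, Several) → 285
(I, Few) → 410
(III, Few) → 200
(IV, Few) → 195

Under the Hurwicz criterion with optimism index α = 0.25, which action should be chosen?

I: 0.25·410 + 0.75·(-455) = -238.75
II: 0.25·440 + 0.75·(-475) = -246.25
III: 0.25·285 + 0.75·(-390) = -221.25
IV: 0.25·335 + 0.75·(-385) = -205
Highest Hurwicz score = -205 → IV.

IV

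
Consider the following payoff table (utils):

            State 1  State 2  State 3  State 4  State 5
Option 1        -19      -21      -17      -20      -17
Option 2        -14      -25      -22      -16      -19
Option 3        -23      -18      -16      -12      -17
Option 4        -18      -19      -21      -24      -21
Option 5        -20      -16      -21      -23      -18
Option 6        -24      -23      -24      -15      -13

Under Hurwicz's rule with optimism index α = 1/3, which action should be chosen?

Option 1: 1/3·(-17) + 2/3·(-21) = -59/3
Option 2: 1/3·(-14) + 2/3·(-25) = -64/3
Option 3: 1/3·(-12) + 2/3·(-23) = -58/3
Option 4: 1/3·(-18) + 2/3·(-24) = -22
Option 5: 1/3·(-16) + 2/3·(-23) = -62/3
Option 6: 1/3·(-13) + 2/3·(-24) = -61/3
Highest Hurwicz score = -58/3 → Option 3.

Option 3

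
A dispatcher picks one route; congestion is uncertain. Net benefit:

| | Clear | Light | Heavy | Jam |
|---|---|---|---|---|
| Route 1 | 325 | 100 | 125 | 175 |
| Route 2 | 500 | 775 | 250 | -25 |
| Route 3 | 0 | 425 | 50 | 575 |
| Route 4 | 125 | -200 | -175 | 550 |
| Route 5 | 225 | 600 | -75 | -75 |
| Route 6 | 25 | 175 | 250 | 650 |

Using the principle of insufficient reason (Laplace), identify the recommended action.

Row averages: Route 1=181.25, Route 2=375, Route 3=262.5, Route 4=75, Route 5=168.75, Route 6=275
Highest average = 375 → Route 2.

Route 2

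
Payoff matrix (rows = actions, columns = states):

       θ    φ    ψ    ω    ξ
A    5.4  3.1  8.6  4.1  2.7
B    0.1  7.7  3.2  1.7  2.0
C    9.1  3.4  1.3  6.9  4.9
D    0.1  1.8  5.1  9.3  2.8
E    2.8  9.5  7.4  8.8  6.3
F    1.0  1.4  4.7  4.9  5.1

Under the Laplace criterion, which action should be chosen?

Row averages: A=4.78, B=2.94, C=5.12, D=3.82, E=6.96, F=3.42
Highest average = 6.96 → E.

E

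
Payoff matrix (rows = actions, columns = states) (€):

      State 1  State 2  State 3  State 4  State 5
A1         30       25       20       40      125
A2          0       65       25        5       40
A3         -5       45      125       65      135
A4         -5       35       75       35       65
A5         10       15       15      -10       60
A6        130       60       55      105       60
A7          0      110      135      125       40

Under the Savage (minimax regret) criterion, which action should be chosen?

Column bests: State 1=130, State 2=110, State 3=135, State 4=125, State 5=135.
A1 regrets: 100, 85, 115, 85, 10 → max 115
A2 regrets: 130, 45, 110, 120, 95 → max 130
A3 regrets: 135, 65, 10, 60, 0 → max 135
A4 regrets: 135, 75, 60, 90, 70 → max 135
A5 regrets: 120, 95, 120, 135, 75 → max 135
A6 regrets: 0, 50, 80, 20, 75 → max 80
A7 regrets: 130, 0, 0, 0, 95 → max 130
Smallest max regret = 80 → A6.

A6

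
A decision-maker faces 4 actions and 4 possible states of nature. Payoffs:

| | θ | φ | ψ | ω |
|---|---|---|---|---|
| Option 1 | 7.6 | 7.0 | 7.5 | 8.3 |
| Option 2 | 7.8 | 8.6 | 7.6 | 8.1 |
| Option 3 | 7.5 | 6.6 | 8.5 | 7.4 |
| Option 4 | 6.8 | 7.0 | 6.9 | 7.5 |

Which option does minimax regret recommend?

Column bests: θ=7.8, φ=8.6, ψ=8.5, ω=8.3.
Option 1 regrets: 0.2, 1.6, 1.0, 0.0 → max 1.6
Option 2 regrets: 0.0, 0.0, 0.9, 0.2 → max 0.9
Option 3 regrets: 0.3, 2.0, 0.0, 0.9 → max 2.0
Option 4 regrets: 1.0, 1.6, 1.6, 0.8 → max 1.6
Smallest max regret = 0.9 → Option 2.

Option 2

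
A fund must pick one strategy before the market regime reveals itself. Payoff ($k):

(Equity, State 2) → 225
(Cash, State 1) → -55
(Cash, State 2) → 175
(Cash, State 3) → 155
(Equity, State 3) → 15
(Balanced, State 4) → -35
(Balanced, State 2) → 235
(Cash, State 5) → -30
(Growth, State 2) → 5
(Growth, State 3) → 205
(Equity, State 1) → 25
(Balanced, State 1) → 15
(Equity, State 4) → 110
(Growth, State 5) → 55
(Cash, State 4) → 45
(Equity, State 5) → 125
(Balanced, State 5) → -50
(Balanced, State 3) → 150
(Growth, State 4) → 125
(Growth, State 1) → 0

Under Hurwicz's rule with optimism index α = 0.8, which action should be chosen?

Equity: 0.8·225 + 0.2·15 = 183
Balanced: 0.8·235 + 0.2·(-50) = 178
Growth: 0.8·205 + 0.2·0 = 164
Cash: 0.8·175 + 0.2·(-55) = 129
Highest Hurwicz score = 183 → Equity.

Equity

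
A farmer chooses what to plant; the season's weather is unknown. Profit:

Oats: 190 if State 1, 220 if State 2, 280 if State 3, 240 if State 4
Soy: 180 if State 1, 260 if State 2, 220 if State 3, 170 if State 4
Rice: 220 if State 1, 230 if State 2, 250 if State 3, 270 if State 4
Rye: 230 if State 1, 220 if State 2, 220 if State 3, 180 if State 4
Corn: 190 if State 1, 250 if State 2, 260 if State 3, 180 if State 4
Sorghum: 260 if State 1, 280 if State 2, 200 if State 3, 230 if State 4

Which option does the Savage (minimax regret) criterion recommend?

Rice

Column bests: State 1=260, State 2=280, State 3=280, State 4=270.
Oats regrets: 70, 60, 0, 30 → max 70
Soy regrets: 80, 20, 60, 100 → max 100
Rice regrets: 40, 50, 30, 0 → max 50
Rye regrets: 30, 60, 60, 90 → max 90
Corn regrets: 70, 30, 20, 90 → max 90
Sorghum regrets: 0, 0, 80, 40 → max 80
Smallest max regret = 50 → Rice.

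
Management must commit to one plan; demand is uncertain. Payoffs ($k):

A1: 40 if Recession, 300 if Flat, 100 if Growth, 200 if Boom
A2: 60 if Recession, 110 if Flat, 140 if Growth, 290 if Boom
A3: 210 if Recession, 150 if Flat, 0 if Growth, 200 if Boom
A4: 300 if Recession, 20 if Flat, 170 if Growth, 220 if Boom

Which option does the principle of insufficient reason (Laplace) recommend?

Row averages: A1=160, A2=150, A3=140, A4=177.5
Highest average = 177.5 → A4.

A4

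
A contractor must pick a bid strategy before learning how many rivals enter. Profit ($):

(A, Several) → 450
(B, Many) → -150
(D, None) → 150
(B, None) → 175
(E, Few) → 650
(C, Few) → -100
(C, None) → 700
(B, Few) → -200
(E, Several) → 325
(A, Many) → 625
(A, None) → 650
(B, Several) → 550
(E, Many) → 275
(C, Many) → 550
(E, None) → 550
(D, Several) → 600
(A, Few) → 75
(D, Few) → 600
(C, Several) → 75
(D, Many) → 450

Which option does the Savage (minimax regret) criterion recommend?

E

Column bests: None=700, Few=650, Several=600, Many=625.
A regrets: 50, 575, 150, 0 → max 575
B regrets: 525, 850, 50, 775 → max 850
C regrets: 0, 750, 525, 75 → max 750
D regrets: 550, 50, 0, 175 → max 550
E regrets: 150, 0, 275, 350 → max 350
Smallest max regret = 350 → E.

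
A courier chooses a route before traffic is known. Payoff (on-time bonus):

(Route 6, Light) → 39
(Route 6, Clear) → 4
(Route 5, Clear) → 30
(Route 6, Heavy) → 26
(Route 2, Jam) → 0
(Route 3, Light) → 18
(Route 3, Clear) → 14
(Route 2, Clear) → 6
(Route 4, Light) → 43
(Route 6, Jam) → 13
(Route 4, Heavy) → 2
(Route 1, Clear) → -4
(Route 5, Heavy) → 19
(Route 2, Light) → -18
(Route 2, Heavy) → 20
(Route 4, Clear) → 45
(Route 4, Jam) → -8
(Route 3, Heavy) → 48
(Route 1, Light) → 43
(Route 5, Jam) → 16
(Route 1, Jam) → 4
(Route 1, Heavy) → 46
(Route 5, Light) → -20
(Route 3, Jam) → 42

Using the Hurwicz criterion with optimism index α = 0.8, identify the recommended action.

Route 1: 0.8·46 + 0.2·(-4) = 36
Route 2: 0.8·20 + 0.2·(-18) = 12.4
Route 3: 0.8·48 + 0.2·14 = 41.2
Route 4: 0.8·45 + 0.2·(-8) = 34.4
Route 5: 0.8·30 + 0.2·(-20) = 20
Route 6: 0.8·39 + 0.2·4 = 32
Highest Hurwicz score = 41.2 → Route 3.

Route 3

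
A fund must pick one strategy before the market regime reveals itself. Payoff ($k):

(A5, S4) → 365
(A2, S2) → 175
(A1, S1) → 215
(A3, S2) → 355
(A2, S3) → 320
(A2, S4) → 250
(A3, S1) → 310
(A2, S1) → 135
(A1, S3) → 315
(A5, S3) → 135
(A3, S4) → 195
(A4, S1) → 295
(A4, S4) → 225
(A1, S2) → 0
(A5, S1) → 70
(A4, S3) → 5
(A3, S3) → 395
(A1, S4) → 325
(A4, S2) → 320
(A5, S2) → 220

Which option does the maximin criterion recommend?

Row minima: A1=0, A2=135, A3=195, A4=5, A5=70
Best worst-case = 195 → A3.

A3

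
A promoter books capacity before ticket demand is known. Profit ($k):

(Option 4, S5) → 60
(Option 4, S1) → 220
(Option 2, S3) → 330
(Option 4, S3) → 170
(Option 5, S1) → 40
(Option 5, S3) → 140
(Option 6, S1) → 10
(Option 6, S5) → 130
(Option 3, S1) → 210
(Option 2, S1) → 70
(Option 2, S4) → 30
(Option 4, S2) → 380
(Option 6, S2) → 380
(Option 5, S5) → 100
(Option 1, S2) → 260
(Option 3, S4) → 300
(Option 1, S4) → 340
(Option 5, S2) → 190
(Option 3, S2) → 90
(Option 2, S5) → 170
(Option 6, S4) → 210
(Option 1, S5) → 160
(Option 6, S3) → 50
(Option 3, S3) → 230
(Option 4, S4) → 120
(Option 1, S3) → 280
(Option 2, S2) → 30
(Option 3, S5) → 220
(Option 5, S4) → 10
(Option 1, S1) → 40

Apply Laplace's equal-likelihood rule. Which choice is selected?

Row averages: Option 1=216, Option 2=126, Option 3=210, Option 4=190, Option 5=96, Option 6=156
Highest average = 216 → Option 1.

Option 1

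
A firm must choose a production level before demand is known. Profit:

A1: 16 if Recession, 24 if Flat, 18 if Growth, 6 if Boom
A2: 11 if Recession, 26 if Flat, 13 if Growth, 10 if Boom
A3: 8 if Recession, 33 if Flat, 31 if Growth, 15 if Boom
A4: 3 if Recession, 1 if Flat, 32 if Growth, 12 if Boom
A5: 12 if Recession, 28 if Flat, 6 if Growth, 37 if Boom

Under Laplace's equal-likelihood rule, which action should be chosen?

Row averages: A1=16, A2=15, A3=21.75, A4=12, A5=20.75
Highest average = 21.75 → A3.

A3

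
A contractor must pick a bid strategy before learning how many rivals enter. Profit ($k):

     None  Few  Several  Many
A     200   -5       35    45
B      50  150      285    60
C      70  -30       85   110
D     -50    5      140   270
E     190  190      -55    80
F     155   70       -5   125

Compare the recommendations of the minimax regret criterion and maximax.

minimax regret → B; maximax → B (agree)

Column bests: None=200, Few=190, Several=285, Many=270.
A regrets: 0, 195, 250, 225 → max 250
B regrets: 150, 40, 0, 210 → max 210
C regrets: 130, 220, 200, 160 → max 220
D regrets: 250, 185, 145, 0 → max 250
E regrets: 10, 0, 340, 190 → max 340
F regrets: 45, 120, 290, 145 → max 290
Smallest max regret = 210 → B.
Row maxima: A=200, B=285, C=110, D=270, E=190, F=155
Best best-case = 285 → B.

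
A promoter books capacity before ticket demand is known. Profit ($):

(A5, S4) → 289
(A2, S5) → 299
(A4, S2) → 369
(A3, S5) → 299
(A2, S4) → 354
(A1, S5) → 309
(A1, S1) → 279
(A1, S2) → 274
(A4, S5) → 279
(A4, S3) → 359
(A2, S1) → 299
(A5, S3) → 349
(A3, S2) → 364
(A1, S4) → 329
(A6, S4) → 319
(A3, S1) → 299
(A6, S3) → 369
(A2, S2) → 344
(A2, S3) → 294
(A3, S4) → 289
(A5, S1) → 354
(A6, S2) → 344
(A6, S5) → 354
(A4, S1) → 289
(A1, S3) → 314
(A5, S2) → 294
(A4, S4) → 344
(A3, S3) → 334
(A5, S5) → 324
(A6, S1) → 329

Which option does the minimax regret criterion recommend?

A6

Column bests: S1=354, S2=369, S3=369, S4=354, S5=354.
A1 regrets: 75, 95, 55, 25, 45 → max 95
A2 regrets: 55, 25, 75, 0, 55 → max 75
A3 regrets: 55, 5, 35, 65, 55 → max 65
A4 regrets: 65, 0, 10, 10, 75 → max 75
A5 regrets: 0, 75, 20, 65, 30 → max 75
A6 regrets: 25, 25, 0, 35, 0 → max 35
Smallest max regret = 35 → A6.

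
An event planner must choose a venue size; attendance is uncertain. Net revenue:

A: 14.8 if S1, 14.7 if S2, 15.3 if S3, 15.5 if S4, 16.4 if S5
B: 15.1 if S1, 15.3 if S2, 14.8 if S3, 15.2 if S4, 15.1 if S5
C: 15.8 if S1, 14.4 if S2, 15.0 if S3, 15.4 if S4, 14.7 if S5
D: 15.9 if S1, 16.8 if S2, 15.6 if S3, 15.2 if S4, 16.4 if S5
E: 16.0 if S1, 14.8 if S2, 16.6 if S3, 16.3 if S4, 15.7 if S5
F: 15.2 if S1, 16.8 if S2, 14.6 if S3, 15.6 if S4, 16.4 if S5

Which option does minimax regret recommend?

Column bests: S1=16.0, S2=16.8, S3=16.6, S4=16.3, S5=16.4.
A regrets: 1.2, 2.1, 1.3, 0.8, 0.0 → max 2.1
B regrets: 0.9, 1.5, 1.8, 1.1, 1.3 → max 1.8
C regrets: 0.2, 2.4, 1.6, 0.9, 1.7 → max 2.4
D regrets: 0.1, 0.0, 1.0, 1.1, 0.0 → max 1.1
E regrets: 0.0, 2.0, 0.0, 0.0, 0.7 → max 2.0
F regrets: 0.8, 0.0, 2.0, 0.7, 0.0 → max 2.0
Smallest max regret = 1.1 → D.

D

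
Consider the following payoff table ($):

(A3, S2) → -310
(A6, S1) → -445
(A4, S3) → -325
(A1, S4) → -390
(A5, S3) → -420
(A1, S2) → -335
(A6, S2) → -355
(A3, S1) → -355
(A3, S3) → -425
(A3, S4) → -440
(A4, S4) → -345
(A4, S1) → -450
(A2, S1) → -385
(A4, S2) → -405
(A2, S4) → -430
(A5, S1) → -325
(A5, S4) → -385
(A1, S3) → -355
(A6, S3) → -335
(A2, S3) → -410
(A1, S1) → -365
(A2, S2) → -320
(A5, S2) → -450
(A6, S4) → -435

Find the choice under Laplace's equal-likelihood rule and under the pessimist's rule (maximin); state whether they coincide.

laplace → A1; maximin → A1 (agree)

Row averages: A1=-361.25, A2=-386.25, A3=-382.5, A4=-381.25, A5=-395, A6=-392.5
Highest average = -361.25 → A1.
Row minima: A1=-390, A2=-430, A3=-440, A4=-450, A5=-450, A6=-445
Best worst-case = -390 → A1.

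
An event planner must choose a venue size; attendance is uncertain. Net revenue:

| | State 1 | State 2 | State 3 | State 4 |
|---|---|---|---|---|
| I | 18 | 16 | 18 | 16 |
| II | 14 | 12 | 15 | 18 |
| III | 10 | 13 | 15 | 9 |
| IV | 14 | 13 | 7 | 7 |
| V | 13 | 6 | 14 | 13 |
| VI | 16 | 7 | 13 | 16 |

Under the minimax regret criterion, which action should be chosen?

I

Column bests: State 1=18, State 2=16, State 3=18, State 4=18.
I regrets: 0, 0, 0, 2 → max 2
II regrets: 4, 4, 3, 0 → max 4
III regrets: 8, 3, 3, 9 → max 9
IV regrets: 4, 3, 11, 11 → max 11
V regrets: 5, 10, 4, 5 → max 10
VI regrets: 2, 9, 5, 2 → max 9
Smallest max regret = 2 → I.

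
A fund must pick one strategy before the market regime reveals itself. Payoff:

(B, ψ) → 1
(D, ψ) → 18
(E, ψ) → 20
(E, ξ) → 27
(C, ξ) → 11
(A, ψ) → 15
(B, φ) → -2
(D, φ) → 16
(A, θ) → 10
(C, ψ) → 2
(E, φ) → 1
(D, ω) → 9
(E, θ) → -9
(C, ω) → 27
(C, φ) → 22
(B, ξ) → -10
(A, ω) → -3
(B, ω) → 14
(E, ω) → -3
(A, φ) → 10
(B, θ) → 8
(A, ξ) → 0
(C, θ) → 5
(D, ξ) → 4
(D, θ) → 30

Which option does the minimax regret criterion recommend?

Column bests: θ=30, φ=22, ψ=20, ω=27, ξ=27.
A regrets: 20, 12, 5, 30, 27 → max 30
B regrets: 22, 24, 19, 13, 37 → max 37
C regrets: 25, 0, 18, 0, 16 → max 25
D regrets: 0, 6, 2, 18, 23 → max 23
E regrets: 39, 21, 0, 30, 0 → max 39
Smallest max regret = 23 → D.

D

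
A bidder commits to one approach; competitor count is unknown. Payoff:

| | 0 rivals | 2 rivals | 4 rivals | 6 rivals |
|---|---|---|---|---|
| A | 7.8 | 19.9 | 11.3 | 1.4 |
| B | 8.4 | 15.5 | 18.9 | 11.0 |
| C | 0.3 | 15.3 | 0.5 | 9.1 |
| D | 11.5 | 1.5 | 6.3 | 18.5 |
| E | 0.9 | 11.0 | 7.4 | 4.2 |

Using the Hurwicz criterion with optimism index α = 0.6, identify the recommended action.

A: 0.6·19.9 + 0.4·1.4 = 12.5
B: 0.6·18.9 + 0.4·8.4 = 14.7
C: 0.6·15.3 + 0.4·0.3 = 9.3
D: 0.6·18.5 + 0.4·1.5 = 11.7
E: 0.6·11.0 + 0.4·0.9 = 6.96
Highest Hurwicz score = 14.7 → B.

B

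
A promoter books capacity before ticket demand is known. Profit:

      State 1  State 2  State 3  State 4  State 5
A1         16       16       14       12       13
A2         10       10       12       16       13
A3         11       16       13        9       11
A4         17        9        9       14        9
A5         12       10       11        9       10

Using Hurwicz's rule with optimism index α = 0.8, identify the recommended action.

A1: 0.8·16 + 0.2·12 = 15.2
A2: 0.8·16 + 0.2·10 = 14.8
A3: 0.8·16 + 0.2·9 = 14.6
A4: 0.8·17 + 0.2·9 = 15.4
A5: 0.8·12 + 0.2·9 = 11.4
Highest Hurwicz score = 15.4 → A4.

A4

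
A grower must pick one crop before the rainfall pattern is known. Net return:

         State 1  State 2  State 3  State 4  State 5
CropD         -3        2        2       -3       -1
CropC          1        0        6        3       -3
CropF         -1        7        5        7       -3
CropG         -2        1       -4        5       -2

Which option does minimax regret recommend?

CropF

Column bests: State 1=1, State 2=7, State 3=6, State 4=7, State 5=-1.
CropD regrets: 4, 5, 4, 10, 0 → max 10
CropC regrets: 0, 7, 0, 4, 2 → max 7
CropF regrets: 2, 0, 1, 0, 2 → max 2
CropG regrets: 3, 6, 10, 2, 1 → max 10
Smallest max regret = 2 → CropF.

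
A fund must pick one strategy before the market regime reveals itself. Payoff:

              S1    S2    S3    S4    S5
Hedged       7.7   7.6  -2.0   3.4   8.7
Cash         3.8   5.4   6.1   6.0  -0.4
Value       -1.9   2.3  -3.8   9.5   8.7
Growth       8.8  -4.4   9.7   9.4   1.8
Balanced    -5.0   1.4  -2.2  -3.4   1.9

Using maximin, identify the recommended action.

Cash

Row minima: Hedged=-2.0, Cash=-0.4, Value=-3.8, Growth=-4.4, Balanced=-5.0
Best worst-case = -0.4 → Cash.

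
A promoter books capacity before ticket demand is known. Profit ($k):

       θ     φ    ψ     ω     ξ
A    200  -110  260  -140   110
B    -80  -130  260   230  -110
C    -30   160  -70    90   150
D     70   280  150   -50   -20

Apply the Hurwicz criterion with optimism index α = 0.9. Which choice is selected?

D

A: 0.9·260 + 0.1·(-140) = 220
B: 0.9·260 + 0.1·(-130) = 221
C: 0.9·160 + 0.1·(-70) = 137
D: 0.9·280 + 0.1·(-50) = 247
Highest Hurwicz score = 247 → D.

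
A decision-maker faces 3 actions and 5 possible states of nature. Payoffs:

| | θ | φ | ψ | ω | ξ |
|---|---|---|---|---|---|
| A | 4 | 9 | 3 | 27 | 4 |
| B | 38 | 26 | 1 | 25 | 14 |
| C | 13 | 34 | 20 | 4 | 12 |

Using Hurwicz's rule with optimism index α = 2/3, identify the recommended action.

A: 2/3·27 + 1/3·3 = 19
B: 2/3·38 + 1/3·1 = 77/3
C: 2/3·34 + 1/3·4 = 24
Highest Hurwicz score = 77/3 → B.

B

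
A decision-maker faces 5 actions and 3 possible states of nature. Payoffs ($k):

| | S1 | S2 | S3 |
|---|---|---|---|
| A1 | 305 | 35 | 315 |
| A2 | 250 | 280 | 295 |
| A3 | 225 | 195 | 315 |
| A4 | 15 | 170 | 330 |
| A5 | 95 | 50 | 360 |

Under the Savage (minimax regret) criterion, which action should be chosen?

Column bests: S1=305, S2=280, S3=360.
A1 regrets: 0, 245, 45 → max 245
A2 regrets: 55, 0, 65 → max 65
A3 regrets: 80, 85, 45 → max 85
A4 regrets: 290, 110, 30 → max 290
A5 regrets: 210, 230, 0 → max 230
Smallest max regret = 65 → A2.

A2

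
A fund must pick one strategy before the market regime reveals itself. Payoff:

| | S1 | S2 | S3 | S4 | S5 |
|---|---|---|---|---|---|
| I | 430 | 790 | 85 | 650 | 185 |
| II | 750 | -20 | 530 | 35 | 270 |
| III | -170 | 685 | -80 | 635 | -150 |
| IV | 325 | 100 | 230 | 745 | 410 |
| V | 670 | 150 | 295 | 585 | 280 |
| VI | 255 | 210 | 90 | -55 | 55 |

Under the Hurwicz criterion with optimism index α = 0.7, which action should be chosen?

I

I: 0.7·790 + 0.3·85 = 578.5
II: 0.7·750 + 0.3·(-20) = 519
III: 0.7·685 + 0.3·(-170) = 428.5
IV: 0.7·745 + 0.3·100 = 551.5
V: 0.7·670 + 0.3·150 = 514
VI: 0.7·255 + 0.3·(-55) = 162
Highest Hurwicz score = 578.5 → I.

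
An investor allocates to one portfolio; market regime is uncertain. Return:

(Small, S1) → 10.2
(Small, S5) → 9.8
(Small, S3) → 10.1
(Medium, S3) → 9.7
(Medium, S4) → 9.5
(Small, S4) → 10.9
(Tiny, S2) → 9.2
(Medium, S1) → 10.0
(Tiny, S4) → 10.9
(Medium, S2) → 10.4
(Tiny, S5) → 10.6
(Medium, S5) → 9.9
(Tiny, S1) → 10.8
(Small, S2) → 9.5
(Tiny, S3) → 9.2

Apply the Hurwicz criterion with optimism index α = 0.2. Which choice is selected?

Tiny: 0.2·10.9 + 0.8·9.2 = 9.54
Small: 0.2·10.9 + 0.8·9.5 = 9.78
Medium: 0.2·10.4 + 0.8·9.5 = 9.68
Highest Hurwicz score = 9.78 → Small.

Small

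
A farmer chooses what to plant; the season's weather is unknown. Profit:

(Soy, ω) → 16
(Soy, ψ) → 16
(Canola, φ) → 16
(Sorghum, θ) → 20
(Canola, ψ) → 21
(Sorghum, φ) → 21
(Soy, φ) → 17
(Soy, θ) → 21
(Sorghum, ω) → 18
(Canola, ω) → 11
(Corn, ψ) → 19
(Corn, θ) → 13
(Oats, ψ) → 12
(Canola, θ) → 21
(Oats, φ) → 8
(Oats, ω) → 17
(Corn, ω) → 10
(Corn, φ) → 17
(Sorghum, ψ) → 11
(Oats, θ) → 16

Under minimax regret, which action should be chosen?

Column bests: θ=21, φ=21, ψ=21, ω=18.
Canola regrets: 0, 5, 0, 7 → max 7
Soy regrets: 0, 4, 5, 2 → max 5
Corn regrets: 8, 4, 2, 8 → max 8
Oats regrets: 5, 13, 9, 1 → max 13
Sorghum regrets: 1, 0, 10, 0 → max 10
Smallest max regret = 5 → Soy.

Soy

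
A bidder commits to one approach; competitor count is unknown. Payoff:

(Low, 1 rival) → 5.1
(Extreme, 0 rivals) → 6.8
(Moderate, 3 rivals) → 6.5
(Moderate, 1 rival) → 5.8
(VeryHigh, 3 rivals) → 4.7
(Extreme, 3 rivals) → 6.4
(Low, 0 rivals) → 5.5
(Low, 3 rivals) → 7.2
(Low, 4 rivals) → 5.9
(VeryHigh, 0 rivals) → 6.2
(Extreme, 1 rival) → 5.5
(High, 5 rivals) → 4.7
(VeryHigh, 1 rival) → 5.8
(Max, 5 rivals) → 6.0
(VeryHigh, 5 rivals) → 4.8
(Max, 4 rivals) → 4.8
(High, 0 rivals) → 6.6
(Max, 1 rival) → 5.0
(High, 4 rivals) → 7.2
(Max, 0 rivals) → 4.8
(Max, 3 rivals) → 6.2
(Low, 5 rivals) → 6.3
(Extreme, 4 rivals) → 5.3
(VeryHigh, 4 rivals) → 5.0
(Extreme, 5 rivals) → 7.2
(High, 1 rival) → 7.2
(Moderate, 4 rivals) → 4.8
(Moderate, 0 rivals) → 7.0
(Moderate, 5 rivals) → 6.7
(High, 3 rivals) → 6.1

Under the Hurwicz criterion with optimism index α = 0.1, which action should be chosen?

Extreme

Low: 0.1·7.2 + 0.9·5.1 = 5.31
Moderate: 0.1·7.0 + 0.9·4.8 = 5.02
High: 0.1·7.2 + 0.9·4.7 = 4.95
VeryHigh: 0.1·6.2 + 0.9·4.7 = 4.85
Extreme: 0.1·7.2 + 0.9·5.3 = 5.49
Max: 0.1·6.2 + 0.9·4.8 = 4.94
Highest Hurwicz score = 5.49 → Extreme.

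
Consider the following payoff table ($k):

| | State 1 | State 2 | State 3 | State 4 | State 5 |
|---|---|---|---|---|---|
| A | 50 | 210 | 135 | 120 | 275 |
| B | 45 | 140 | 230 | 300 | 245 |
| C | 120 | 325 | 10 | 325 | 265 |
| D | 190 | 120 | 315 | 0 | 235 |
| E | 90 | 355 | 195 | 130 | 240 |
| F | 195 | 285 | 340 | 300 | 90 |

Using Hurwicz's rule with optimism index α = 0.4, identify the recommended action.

A: 0.4·275 + 0.6·50 = 140
B: 0.4·300 + 0.6·45 = 147
C: 0.4·325 + 0.6·10 = 136
D: 0.4·315 + 0.6·0 = 126
E: 0.4·355 + 0.6·90 = 196
F: 0.4·340 + 0.6·90 = 190
Highest Hurwicz score = 196 → E.

E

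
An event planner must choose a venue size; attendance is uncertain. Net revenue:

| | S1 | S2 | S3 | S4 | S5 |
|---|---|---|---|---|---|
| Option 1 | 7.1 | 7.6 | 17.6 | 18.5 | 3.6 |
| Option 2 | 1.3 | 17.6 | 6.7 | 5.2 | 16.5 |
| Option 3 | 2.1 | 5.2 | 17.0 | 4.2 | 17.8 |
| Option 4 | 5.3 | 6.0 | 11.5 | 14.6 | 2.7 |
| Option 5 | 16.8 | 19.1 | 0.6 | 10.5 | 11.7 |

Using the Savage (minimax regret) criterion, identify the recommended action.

Option 1

Column bests: S1=16.8, S2=19.1, S3=17.6, S4=18.5, S5=17.8.
Option 1 regrets: 9.7, 11.5, 0.0, 0.0, 14.2 → max 14.2
Option 2 regrets: 15.5, 1.5, 10.9, 13.3, 1.3 → max 15.5
Option 3 regrets: 14.7, 13.9, 0.6, 14.3, 0.0 → max 14.7
Option 4 regrets: 11.5, 13.1, 6.1, 3.9, 15.1 → max 15.1
Option 5 regrets: 0.0, 0.0, 17.0, 8.0, 6.1 → max 17.0
Smallest max regret = 14.2 → Option 1.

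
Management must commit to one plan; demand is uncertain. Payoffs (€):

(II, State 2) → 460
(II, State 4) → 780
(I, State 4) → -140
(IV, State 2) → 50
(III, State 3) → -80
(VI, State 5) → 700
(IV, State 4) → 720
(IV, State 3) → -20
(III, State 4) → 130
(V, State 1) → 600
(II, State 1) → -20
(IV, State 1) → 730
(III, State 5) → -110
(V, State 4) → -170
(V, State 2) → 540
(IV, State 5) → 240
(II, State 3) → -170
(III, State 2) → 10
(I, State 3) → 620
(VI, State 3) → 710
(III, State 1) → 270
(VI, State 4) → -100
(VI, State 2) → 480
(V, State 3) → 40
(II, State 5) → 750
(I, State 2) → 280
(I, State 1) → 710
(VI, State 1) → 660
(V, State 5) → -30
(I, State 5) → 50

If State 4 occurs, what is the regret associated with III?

Best payoff under State 4 is 780.
Regret = 780 − 130 = 650.

650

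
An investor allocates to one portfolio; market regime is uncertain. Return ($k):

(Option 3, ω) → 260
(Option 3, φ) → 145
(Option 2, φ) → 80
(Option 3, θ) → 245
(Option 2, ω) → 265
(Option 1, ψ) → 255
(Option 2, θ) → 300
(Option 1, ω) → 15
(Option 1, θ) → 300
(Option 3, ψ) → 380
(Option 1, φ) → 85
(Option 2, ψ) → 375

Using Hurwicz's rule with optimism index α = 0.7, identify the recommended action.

Option 1: 0.7·300 + 0.3·15 = 214.5
Option 2: 0.7·375 + 0.3·80 = 286.5
Option 3: 0.7·380 + 0.3·145 = 309.5
Highest Hurwicz score = 309.5 → Option 3.

Option 3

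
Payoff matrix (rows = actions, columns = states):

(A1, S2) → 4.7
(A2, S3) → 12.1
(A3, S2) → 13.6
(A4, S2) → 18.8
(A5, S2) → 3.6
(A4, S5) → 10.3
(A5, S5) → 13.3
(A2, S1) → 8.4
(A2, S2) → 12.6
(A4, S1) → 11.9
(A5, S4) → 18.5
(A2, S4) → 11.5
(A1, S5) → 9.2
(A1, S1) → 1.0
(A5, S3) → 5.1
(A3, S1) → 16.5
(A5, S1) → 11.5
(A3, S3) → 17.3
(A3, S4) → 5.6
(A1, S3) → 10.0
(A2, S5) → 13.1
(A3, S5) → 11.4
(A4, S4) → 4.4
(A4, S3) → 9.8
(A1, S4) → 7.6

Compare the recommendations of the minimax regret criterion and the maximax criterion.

Column bests: S1=16.5, S2=18.8, S3=17.3, S4=18.5, S5=13.3.
A1 regrets: 15.5, 14.1, 7.3, 10.9, 4.1 → max 15.5
A2 regrets: 8.1, 6.2, 5.2, 7.0, 0.2 → max 8.1
A3 regrets: 0.0, 5.2, 0.0, 12.9, 1.9 → max 12.9
A4 regrets: 4.6, 0.0, 7.5, 14.1, 3.0 → max 14.1
A5 regrets: 5.0, 15.2, 12.2, 0.0, 0.0 → max 15.2
Smallest max regret = 8.1 → A2.
Row maxima: A1=10.0, A2=13.1, A3=17.3, A4=18.8, A5=18.5
Best best-case = 18.8 → A4.

minimax regret → A2; maximax → A4 (disagree)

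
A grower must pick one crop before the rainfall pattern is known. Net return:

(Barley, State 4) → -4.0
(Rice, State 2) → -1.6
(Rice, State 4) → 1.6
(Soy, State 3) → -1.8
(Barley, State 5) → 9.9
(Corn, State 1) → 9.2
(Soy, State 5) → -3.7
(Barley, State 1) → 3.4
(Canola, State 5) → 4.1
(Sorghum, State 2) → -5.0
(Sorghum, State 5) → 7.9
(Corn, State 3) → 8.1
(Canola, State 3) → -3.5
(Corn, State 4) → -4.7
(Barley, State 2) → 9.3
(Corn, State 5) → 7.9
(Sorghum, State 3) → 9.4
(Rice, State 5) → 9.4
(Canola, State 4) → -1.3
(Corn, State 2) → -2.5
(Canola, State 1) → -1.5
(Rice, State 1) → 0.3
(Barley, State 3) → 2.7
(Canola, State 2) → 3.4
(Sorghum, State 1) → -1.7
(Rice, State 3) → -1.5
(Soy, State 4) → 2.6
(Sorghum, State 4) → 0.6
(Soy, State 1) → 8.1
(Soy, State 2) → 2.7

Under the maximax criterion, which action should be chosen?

Row maxima: Sorghum=9.4, Barley=9.9, Soy=8.1, Rice=9.4, Corn=9.2, Canola=4.1
Best best-case = 9.9 → Barley.

Barley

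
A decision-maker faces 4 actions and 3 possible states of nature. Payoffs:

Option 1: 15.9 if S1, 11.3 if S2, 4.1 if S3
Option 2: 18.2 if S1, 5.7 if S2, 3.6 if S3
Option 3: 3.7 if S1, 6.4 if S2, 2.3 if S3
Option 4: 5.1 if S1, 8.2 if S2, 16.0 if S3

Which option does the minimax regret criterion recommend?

Option 1

Column bests: S1=18.2, S2=11.3, S3=16.0.
Option 1 regrets: 2.3, 0.0, 11.9 → max 11.9
Option 2 regrets: 0.0, 5.6, 12.4 → max 12.4
Option 3 regrets: 14.5, 4.9, 13.7 → max 14.5
Option 4 regrets: 13.1, 3.1, 0.0 → max 13.1
Smallest max regret = 11.9 → Option 1.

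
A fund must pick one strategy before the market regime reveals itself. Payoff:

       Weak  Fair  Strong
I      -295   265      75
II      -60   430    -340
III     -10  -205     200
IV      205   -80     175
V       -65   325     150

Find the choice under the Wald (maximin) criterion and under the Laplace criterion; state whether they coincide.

Row minima: I=-295, II=-340, III=-205, IV=-80, V=-65
Best worst-case = -65 → V.
Row averages: I=15, II=10, III=-5, IV=100, V=410/3
Highest average = 410/3 → V.

maximin → V; laplace → V (agree)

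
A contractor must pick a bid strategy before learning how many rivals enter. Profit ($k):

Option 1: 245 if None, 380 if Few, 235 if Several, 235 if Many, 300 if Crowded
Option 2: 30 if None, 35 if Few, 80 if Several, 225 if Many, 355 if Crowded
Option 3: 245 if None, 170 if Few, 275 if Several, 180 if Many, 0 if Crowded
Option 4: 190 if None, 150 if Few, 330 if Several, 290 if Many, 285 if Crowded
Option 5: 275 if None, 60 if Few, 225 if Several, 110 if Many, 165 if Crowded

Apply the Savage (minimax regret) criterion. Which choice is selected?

Option 1

Column bests: None=275, Few=380, Several=330, Many=290, Crowded=355.
Option 1 regrets: 30, 0, 95, 55, 55 → max 95
Option 2 regrets: 245, 345, 250, 65, 0 → max 345
Option 3 regrets: 30, 210, 55, 110, 355 → max 355
Option 4 regrets: 85, 230, 0, 0, 70 → max 230
Option 5 regrets: 0, 320, 105, 180, 190 → max 320
Smallest max regret = 95 → Option 1.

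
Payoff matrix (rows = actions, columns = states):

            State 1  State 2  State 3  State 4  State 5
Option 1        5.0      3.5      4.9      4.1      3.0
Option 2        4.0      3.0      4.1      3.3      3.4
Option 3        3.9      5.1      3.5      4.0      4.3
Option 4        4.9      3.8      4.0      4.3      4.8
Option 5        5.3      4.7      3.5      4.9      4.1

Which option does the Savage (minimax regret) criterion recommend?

Column bests: State 1=5.3, State 2=5.1, State 3=4.9, State 4=4.9, State 5=4.8.
Option 1 regrets: 0.3, 1.6, 0.0, 0.8, 1.8 → max 1.8
Option 2 regrets: 1.3, 2.1, 0.8, 1.6, 1.4 → max 2.1
Option 3 regrets: 1.4, 0.0, 1.4, 0.9, 0.5 → max 1.4
Option 4 regrets: 0.4, 1.3, 0.9, 0.6, 0.0 → max 1.3
Option 5 regrets: 0.0, 0.4, 1.4, 0.0, 0.7 → max 1.4
Smallest max regret = 1.3 → Option 4.

Option 4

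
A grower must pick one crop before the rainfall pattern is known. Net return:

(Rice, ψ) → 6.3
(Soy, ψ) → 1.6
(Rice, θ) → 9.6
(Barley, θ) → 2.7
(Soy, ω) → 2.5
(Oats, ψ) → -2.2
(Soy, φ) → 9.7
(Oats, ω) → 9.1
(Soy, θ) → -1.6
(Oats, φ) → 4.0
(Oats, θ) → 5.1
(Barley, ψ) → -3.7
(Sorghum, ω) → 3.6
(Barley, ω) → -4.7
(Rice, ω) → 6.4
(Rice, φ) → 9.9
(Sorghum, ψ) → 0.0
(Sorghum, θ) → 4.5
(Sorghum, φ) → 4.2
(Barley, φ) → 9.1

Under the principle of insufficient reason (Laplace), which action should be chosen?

Rice

Row averages: Barley=0.85, Rice=8.05, Oats=4, Sorghum=3.075, Soy=3.05
Highest average = 8.05 → Rice.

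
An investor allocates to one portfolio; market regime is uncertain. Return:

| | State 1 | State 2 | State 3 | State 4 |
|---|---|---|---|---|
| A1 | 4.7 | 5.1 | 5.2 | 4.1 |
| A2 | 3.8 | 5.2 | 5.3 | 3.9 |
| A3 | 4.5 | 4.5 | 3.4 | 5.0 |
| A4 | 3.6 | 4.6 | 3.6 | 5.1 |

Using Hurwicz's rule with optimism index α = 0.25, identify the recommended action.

A1: 0.25·5.2 + 0.75·4.1 = 4.375
A2: 0.25·5.3 + 0.75·3.8 = 4.175
A3: 0.25·5.0 + 0.75·3.4 = 3.8
A4: 0.25·5.1 + 0.75·3.6 = 3.975
Highest Hurwicz score = 4.375 → A1.

A1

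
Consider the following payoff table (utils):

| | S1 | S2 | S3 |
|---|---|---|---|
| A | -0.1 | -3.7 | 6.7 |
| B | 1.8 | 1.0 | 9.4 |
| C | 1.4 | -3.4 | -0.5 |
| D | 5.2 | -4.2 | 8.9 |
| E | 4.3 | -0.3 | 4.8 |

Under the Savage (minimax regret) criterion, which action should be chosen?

B

Column bests: S1=5.2, S2=1.0, S3=9.4.
A regrets: 5.3, 4.7, 2.7 → max 5.3
B regrets: 3.4, 0.0, 0.0 → max 3.4
C regrets: 3.8, 4.4, 9.9 → max 9.9
D regrets: 0.0, 5.2, 0.5 → max 5.2
E regrets: 0.9, 1.3, 4.6 → max 4.6
Smallest max regret = 3.4 → B.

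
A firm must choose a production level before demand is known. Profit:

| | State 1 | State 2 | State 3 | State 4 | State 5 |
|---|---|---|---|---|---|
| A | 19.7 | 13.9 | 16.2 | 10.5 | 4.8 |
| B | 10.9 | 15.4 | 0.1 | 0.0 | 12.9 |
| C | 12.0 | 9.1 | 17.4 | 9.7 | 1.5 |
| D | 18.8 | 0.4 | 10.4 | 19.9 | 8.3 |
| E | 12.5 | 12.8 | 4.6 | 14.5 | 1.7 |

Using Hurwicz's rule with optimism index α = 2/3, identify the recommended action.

A: 2/3·19.7 + 1/3·4.8 = 221/15
B: 2/3·15.4 + 1/3·0.0 = 154/15
C: 2/3·17.4 + 1/3·1.5 = 12.1
D: 2/3·19.9 + 1/3·0.4 = 13.4
E: 2/3·14.5 + 1/3·1.7 = 307/30
Highest Hurwicz score = 221/15 → A.

A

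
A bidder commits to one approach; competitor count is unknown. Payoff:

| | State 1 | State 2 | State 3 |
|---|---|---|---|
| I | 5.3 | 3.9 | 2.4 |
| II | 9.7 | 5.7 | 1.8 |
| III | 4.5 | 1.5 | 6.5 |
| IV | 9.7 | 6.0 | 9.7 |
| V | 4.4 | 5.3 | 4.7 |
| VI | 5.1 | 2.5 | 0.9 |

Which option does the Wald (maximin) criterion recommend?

Row minima: I=2.4, II=1.8, III=1.5, IV=6.0, V=4.4, VI=0.9
Best worst-case = 6.0 → IV.

IV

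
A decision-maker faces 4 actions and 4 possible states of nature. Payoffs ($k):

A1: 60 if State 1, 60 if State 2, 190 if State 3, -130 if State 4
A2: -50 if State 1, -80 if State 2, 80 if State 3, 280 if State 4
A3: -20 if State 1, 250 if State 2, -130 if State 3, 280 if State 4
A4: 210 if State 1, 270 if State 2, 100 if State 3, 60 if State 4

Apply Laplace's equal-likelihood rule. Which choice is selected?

Row averages: A1=45, A2=57.5, A3=95, A4=160
Highest average = 160 → A4.

A4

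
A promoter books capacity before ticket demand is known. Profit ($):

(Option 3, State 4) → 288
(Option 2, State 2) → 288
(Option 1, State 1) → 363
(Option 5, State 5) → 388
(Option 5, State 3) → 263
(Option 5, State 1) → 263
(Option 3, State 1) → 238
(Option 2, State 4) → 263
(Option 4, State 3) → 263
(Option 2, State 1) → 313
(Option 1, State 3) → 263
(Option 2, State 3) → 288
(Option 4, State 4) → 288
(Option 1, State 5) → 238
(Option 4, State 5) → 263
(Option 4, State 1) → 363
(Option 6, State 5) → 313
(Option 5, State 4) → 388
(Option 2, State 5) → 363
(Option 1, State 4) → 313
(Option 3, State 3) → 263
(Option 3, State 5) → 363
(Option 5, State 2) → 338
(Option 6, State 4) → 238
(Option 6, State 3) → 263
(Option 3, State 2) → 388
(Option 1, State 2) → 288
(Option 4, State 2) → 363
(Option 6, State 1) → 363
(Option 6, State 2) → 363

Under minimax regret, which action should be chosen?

Column bests: State 1=363, State 2=388, State 3=288, State 4=388, State 5=388.
Option 1 regrets: 0, 100, 25, 75, 150 → max 150
Option 2 regrets: 50, 100, 0, 125, 25 → max 125
Option 3 regrets: 125, 0, 25, 100, 25 → max 125
Option 4 regrets: 0, 25, 25, 100, 125 → max 125
Option 5 regrets: 100, 50, 25, 0, 0 → max 100
Option 6 regrets: 0, 25, 25, 150, 75 → max 150
Smallest max regret = 100 → Option 5.

Option 5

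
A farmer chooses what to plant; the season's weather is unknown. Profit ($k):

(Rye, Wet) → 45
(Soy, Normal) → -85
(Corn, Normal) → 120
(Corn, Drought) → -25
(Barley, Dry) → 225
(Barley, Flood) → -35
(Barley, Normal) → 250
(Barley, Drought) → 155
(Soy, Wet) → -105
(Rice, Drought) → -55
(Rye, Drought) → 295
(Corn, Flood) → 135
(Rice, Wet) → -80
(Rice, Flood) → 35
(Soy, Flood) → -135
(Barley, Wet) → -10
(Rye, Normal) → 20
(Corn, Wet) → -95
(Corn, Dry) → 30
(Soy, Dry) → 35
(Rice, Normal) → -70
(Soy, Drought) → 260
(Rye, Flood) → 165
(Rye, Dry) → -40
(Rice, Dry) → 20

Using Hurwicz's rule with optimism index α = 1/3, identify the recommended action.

Rye

Barley: 1/3·250 + 2/3·(-35) = 60
Rye: 1/3·295 + 2/3·(-40) = 215/3
Rice: 1/3·35 + 2/3·(-80) = -125/3
Corn: 1/3·135 + 2/3·(-95) = -55/3
Soy: 1/3·260 + 2/3·(-135) = -10/3
Highest Hurwicz score = 215/3 → Rye.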